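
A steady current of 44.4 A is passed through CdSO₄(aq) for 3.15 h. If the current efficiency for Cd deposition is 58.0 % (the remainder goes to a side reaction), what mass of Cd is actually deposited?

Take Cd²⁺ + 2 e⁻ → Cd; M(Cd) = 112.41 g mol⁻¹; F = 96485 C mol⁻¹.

Q = I·t = 44.40 × 11340 = 503500 C.
n(e⁻) = 503500/96485 = 5.218 mol; theoretically n(Cd) = 5.218/2 = 2.609 mol, m_theo = 293.3 g.
At 58.0 % efficiency, m_actual = 0.580 × 293.3 = 170 g.

170 g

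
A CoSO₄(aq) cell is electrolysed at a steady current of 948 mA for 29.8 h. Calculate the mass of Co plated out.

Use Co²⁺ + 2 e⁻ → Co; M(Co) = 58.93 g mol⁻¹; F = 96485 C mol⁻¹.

Q = I·t = 0.9480 A × 107280 s = 101700 C.
n(e⁻) = Q/F = 101700 / 96485 = 1.054 mol.
Co²⁺ + 2 e⁻ → Co, so n(Co) = n(e⁻)/2 = 0.5270 mol.
m = n·M = 0.5270 × 58.93 = 31.1 g.

31.1 g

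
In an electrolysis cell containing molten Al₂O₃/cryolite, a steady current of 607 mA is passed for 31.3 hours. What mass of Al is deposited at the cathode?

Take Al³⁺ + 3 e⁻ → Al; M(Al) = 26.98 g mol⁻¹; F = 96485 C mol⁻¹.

Q = I·t = 0.6070 A × 112680 s = 68400 C.
n(e⁻) = Q/F = 68400 / 96485 = 0.7089 mol.
Al³⁺ + 3 e⁻ → Al, so n(Al) = n(e⁻)/3 = 0.2363 mol.
m = n·M = 0.2363 × 26.98 = 6.38 g.

6.38 g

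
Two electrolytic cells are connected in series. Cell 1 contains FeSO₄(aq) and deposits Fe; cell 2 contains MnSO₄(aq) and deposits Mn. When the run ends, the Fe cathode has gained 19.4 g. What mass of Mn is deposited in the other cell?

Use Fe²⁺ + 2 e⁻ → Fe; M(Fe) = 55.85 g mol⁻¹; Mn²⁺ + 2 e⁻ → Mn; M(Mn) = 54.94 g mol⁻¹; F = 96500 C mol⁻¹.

19.1 g

n(Fe) = 19.4 / 55.85 = 0.3474 mol.
Since Fe²⁺ + 2 e⁻ → Fe, n(e⁻) passed = 2 × 0.3474 = 0.6947 mol.
Cells in series carry the same charge, so the same 0.6947 mol of electrons passes through cell 2.
Mn²⁺ + 2 e⁻ → Mn, so n(Mn) = 0.6947 / 2 = 0.3474 mol.
m(Mn) = 0.3474 × 54.94 = 19.1 g.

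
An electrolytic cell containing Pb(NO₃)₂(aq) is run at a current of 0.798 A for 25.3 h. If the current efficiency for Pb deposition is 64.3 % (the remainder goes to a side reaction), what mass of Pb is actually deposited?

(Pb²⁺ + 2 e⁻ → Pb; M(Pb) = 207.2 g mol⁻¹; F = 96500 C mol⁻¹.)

50.2 g

Q = I·t = 0.7980 × 91080 = 72680 C.
n(e⁻) = 72680/96500 = 0.7532 mol; theoretically n(Pb) = 0.7532/2 = 0.3766 mol, m_theo = 78.03 g.
At 64.3 % efficiency, m_actual = 0.643 × 78.03 = 50.2 g.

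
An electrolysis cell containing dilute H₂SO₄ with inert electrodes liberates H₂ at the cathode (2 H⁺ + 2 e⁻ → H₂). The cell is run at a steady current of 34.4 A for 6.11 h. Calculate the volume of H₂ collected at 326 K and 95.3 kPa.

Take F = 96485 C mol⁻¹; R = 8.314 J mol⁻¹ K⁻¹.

112 L

Q = I·t = 34.40 A × 21996 s = 756700 C.
n(e⁻) = Q/F = 756700 / 96485 = 7.842 mol.
2 electrons are transferred per H₂ molecule, so n(H₂) = 7.842 / 2 = 3.921 mol.
V = nRT/P = (3.921 × 8.314 × 326) / (95.3 × 10³ Pa) = 0.112 m³ = 112 L.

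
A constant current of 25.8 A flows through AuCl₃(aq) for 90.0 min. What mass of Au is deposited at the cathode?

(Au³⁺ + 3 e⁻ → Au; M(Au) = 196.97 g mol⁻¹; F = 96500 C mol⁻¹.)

Q = I·t = 25.80 A × 5400.0 s = 139300 C.
n(e⁻) = Q/F = 139300 / 96500 = 1.444 mol.
Au³⁺ + 3 e⁻ → Au, so n(Au) = n(e⁻)/3 = 0.4812 mol.
m = n·M = 0.4812 × 196.97 = 94.8 g.

94.8 g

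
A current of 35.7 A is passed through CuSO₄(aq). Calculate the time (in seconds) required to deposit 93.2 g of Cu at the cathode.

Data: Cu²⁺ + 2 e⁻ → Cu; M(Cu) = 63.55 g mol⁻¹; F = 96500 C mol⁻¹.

n(Cu) = m/M = 93.2 / 63.55 = 1.467 mol.
Each Cu atom requires 2 electrons, so n(e⁻) = 2 × 1.467 = 2.933 mol.
Q = n(e⁻)·F = 2.933 × 96500 = 283000 C.
t = Q/I = 283000 / 35.70 A = 7928 s.

7930 s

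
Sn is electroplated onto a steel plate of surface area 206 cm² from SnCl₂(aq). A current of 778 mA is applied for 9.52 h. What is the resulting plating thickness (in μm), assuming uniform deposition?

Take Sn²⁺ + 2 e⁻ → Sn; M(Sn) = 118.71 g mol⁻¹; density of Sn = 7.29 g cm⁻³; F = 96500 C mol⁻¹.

Q = I·t = 0.7780 × 34272 = 26660 C; n(e⁻) = 0.2763 mol.
n(Sn) = n(e⁻)/2 = 0.1382 mol, so m = 0.1382 × 118.71 = 16.40 g.
Volume = m/ρ = 16.40 / 7.29 = 2.250 cm³.
Thickness = V/A = 2.250 / 206 = 0.0109 cm = 109 μm.

109 μm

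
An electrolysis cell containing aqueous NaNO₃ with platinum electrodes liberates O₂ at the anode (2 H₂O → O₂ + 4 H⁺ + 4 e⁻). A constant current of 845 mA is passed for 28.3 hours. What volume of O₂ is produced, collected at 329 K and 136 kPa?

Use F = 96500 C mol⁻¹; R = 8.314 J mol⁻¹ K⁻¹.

Q = I·t = 0.8450 A × 101880 s = 86090 C.
n(e⁻) = Q/F = 86090 / 96500 = 0.8921 mol.
4 electrons are transferred per O₂ molecule, so n(O₂) = 0.8921 / 4 = 0.2230 mol.
V = nRT/P = (0.2230 × 8.314 × 329) / (136 × 10³ Pa) = 0.00449 m³ = 4.49 L.

4.49 L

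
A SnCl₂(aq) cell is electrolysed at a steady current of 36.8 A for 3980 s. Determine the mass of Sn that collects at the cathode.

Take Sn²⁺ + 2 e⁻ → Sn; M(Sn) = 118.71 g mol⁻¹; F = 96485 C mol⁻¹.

90.1 g

Q = I·t = 36.80 A × 3980.0 s = 146500 C.
n(e⁻) = Q/F = 146500 / 96485 = 1.518 mol.
Sn²⁺ + 2 e⁻ → Sn, so n(Sn) = n(e⁻)/2 = 0.7590 mol.
m = n·M = 0.7590 × 118.71 = 90.1 g.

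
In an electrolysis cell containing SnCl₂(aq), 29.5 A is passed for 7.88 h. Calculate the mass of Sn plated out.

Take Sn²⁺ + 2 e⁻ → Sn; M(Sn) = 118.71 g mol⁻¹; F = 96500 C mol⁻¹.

515 g

Q = I·t = 29.50 A × 28368 s = 836900 C.
n(e⁻) = Q/F = 836900 / 96500 = 8.672 mol.
Sn²⁺ + 2 e⁻ → Sn, so n(Sn) = n(e⁻)/2 = 4.336 mol.
m = n·M = 4.336 × 118.71 = 515 g.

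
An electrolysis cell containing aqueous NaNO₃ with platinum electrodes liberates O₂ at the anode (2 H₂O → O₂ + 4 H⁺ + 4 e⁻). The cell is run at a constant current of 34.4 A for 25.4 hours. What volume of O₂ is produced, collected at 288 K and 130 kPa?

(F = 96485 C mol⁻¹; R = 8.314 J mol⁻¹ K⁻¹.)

Q = I·t = 34.40 A × 91440 s = 3146000 C.
n(e⁻) = Q/F = 3146000 / 96485 = 32.60 mol.
4 electrons are transferred per O₂ molecule, so n(O₂) = 32.60 / 4 = 8.150 mol.
V = nRT/P = (8.150 × 8.314 × 288) / (130 × 10³ Pa) = 0.150 m³ = 150 L.

150 L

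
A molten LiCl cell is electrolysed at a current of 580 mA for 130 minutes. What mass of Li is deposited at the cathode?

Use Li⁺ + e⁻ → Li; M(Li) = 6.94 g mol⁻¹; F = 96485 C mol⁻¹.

0.325 g

Q = I·t = 0.5800 A × 7800.0 s = 4524 C.
n(e⁻) = Q/F = 4524 / 96485 = 0.04689 mol.
Li⁺ + e⁻ → Li, so n(Li) = n(e⁻)/1 = 0.04689 mol.
m = n·M = 0.04689 × 6.94 = 0.325 g.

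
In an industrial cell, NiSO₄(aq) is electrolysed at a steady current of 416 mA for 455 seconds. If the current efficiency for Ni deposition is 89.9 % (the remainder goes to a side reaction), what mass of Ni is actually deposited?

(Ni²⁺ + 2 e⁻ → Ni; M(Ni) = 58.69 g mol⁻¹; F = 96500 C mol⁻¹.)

0.0517 g

Q = I·t = 0.4160 × 455.00 = 189.3 C.
n(e⁻) = 189.3/96500 = 0.001961 mol; theoretically n(Ni) = 0.001961/2 = 0.0009807 mol, m_theo = 0.05756 g.
At 89.9 % efficiency, m_actual = 0.899 × 0.05756 = 0.0517 g.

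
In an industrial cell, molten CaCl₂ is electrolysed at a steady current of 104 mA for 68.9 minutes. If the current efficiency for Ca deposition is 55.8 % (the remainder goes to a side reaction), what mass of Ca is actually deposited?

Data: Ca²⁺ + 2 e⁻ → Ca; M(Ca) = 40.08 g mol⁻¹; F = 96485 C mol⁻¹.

0.0498 g

Q = I·t = 0.1040 × 4134.0 = 429.9 C.
n(e⁻) = 429.9/96485 = 0.004456 mol; theoretically n(Ca) = 0.004456/2 = 0.002228 mol, m_theo = 0.08930 g.
At 55.8 % efficiency, m_actual = 0.558 × 0.08930 = 0.0498 g.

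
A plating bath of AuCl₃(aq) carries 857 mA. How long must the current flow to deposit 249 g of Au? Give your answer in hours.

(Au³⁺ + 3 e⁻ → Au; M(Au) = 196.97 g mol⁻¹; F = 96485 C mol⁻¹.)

n(Au) = m/M = 249 / 196.97 = 1.264 mol.
Each Au atom requires 3 electrons, so n(e⁻) = 3 × 1.264 = 3.792 mol.
Q = n(e⁻)·F = 3.792 × 96485 = 365900 C.
t = Q/I = 365900 / 0.8570 A = 427000 s = 119 h.

119 h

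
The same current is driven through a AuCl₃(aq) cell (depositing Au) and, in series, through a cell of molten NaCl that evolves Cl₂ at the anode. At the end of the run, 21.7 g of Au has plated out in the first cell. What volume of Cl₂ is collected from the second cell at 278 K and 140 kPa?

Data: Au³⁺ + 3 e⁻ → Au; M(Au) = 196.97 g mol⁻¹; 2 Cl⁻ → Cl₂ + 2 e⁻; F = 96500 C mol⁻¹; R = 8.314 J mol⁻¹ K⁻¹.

n(Au) = 21.7 / 196.97 = 0.1102 mol, so n(e⁻) = 3 × 0.1102 = 0.3305 mol.
The cells are in series, so the same 0.3305 mol of electrons passes through the second cell.
2 Cl⁻ → Cl₂ + 2 e⁻ — 2 mol e⁻ per mol Cl₂, so n(Cl₂) = 0.3305/2 = 0.1653 mol.
V = nRT/P = (0.1653 × 8.314 × 278) / (140 × 10³) = 0.00273 m³ = 2.73 L.

2.73 L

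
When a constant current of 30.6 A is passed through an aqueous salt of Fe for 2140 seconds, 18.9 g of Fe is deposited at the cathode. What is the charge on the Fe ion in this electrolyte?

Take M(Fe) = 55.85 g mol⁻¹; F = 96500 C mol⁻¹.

Q = I·t = 30.60 A × 2140.0 s = 65480 C, so n(e⁻) = 65480/96500 = 0.6786 mol.
n(Fe) deposited = 18.9 / 55.85 = 0.3384 mol.
Electrons per atom = n(e⁻)/n(Fe) = 0.6786 / 0.3384 = 2.01 ≈ 2, so the ion is Fe²⁺.

+2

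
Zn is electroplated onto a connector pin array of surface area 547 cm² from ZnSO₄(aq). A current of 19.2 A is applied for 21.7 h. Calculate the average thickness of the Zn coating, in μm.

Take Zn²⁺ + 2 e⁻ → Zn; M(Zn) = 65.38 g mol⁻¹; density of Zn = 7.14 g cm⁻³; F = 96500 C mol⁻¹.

1300 μm

Q = I·t = 19.20 × 78120 = 1500000 C; n(e⁻) = 15.54 mol.
n(Zn) = n(e⁻)/2 = 7.772 mol, so m = 7.772 × 65.38 = 508.1 g.
Volume = m/ρ = 508.1 / 7.14 = 71.16 cm³.
Thickness = V/A = 71.16 / 547 = 0.130 cm = 1300 μm.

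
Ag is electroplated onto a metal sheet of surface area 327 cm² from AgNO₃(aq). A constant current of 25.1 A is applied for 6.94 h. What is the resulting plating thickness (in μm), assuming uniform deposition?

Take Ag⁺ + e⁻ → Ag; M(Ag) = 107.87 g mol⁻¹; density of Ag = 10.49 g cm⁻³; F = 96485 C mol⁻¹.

2040 μm

Q = I·t = 25.10 × 24984 = 627100 C; n(e⁻) = 6.499 mol.
n(Ag) = n(e⁻)/1 = 6.499 mol, so m = 6.499 × 107.87 = 701.1 g.
Volume = m/ρ = 701.1 / 10.49 = 66.83 cm³.
Thickness = V/A = 66.83 / 327 = 0.204 cm = 2040 μm.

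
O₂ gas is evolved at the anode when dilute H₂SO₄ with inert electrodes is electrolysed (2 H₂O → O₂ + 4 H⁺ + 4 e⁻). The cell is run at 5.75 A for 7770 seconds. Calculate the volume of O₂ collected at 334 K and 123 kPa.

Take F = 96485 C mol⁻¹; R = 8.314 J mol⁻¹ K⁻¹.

Q = I·t = 5.750 A × 7770.0 s = 44680 C.
n(e⁻) = Q/F = 44680 / 96485 = 0.4631 mol.
4 electrons are transferred per O₂ molecule, so n(O₂) = 0.4631 / 4 = 0.1158 mol.
V = nRT/P = (0.1158 × 8.314 × 334) / (123 × 10³ Pa) = 0.00261 m³ = 2.61 L.

2.61 L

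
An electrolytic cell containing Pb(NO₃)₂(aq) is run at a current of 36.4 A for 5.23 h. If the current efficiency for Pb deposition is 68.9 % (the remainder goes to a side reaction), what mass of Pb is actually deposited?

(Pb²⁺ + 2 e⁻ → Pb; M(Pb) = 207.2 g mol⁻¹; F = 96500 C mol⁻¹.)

Q = I·t = 36.40 × 18828 = 685300 C.
n(e⁻) = 685300/96500 = 7.102 mol; theoretically n(Pb) = 7.102/2 = 3.551 mol, m_theo = 735.8 g.
At 68.9 % efficiency, m_actual = 0.689 × 735.8 = 507 g.

507 g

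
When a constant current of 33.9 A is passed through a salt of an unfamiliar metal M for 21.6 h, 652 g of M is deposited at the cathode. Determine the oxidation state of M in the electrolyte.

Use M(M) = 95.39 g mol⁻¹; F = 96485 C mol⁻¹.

Q = I·t = 33.90 A × 77760 s = 2636000 C, so n(e⁻) = 2636000/96485 = 27.32 mol.
n(M) deposited = 652 / 95.39 = 6.835 mol.
Electrons per atom = n(e⁻)/n(M) = 27.32 / 6.835 = 4.00 ≈ 4, so the ion is M⁴⁺.

+4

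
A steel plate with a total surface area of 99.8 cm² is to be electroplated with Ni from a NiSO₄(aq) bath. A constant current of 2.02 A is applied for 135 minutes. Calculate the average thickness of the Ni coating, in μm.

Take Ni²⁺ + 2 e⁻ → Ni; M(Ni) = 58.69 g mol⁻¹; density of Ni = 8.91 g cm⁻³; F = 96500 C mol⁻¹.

56.0 μm

Q = I·t = 2.020 × 8100.0 = 16360 C; n(e⁻) = 0.1696 mol.
n(Ni) = n(e⁻)/2 = 0.08478 mol, so m = 0.08478 × 58.69 = 4.976 g.
Volume = m/ρ = 4.976 / 8.91 = 0.5584 cm³.
Thickness = V/A = 0.5584 / 99.8 = 0.00560 cm = 56.0 μm.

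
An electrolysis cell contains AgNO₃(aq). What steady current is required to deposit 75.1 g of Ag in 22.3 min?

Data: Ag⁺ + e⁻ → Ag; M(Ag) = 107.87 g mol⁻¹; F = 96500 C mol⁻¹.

n(Ag) = 75.1 / 107.87 = 0.6962 mol.
n(e⁻) = 1 × 0.6962 = 0.6962 mol.
Q = n(e⁻)·F = 0.6962 × 96500 = 67180 C.
I = Q/t = 67180 / 1338.0 s = 50.2 A.

50.2 A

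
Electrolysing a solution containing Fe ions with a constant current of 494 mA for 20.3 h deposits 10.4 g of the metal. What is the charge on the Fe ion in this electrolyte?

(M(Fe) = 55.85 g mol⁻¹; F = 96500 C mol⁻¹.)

Q = I·t = 0.4940 A × 73080 s = 36100 C, so n(e⁻) = 36100/96500 = 0.3741 mol.
n(Fe) deposited = 10.4 / 55.85 = 0.1862 mol.
Electrons per atom = n(e⁻)/n(Fe) = 0.3741 / 0.1862 = 2.01 ≈ 2, so the ion is Fe²⁺.

+2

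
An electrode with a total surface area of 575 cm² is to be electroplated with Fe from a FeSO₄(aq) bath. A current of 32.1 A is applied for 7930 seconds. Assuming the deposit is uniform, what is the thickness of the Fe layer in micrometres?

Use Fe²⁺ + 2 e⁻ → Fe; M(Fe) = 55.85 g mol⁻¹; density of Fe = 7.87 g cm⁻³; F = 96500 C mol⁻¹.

Q = I·t = 32.10 × 7930.0 = 254600 C; n(e⁻) = 2.638 mol.
n(Fe) = n(e⁻)/2 = 1.319 mol, so m = 1.319 × 55.85 = 73.66 g.
Volume = m/ρ = 73.66 / 7.87 = 9.360 cm³.
Thickness = V/A = 9.360 / 575 = 0.0163 cm = 163 μm.

163 μm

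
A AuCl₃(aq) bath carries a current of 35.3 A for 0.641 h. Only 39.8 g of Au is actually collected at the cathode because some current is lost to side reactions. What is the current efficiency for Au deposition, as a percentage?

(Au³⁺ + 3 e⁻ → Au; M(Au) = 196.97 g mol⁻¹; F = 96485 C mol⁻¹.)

71.8 %

Q = I·t = 35.30 × 2307.6 = 81460 C; n(e⁻) = 81460/96485 = 0.8443 mol.
Theoretical n(Au) = n(e⁻)/3 = 0.2814 mol, i.e. m_theo = 0.2814 × 196.97 = 55.43 g.
Efficiency = m_actual / m_theo = 39.8 / 55.43 = 71.8 %.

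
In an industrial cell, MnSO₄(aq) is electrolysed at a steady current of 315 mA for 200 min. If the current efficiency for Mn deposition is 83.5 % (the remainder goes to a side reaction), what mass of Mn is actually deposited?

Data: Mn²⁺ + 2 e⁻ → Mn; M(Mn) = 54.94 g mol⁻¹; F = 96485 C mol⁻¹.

0.899 g

Q = I·t = 0.3150 × 12000 = 3780 C.
n(e⁻) = 3780/96485 = 0.03918 mol; theoretically n(Mn) = 0.03918/2 = 0.01959 mol, m_theo = 1.076 g.
At 83.5 % efficiency, m_actual = 0.835 × 1.076 = 0.899 g.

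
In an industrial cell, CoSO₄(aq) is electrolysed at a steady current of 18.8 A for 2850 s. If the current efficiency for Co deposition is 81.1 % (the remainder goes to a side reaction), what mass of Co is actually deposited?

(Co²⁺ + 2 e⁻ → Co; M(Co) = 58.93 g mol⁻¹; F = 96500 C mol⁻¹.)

Q = I·t = 18.80 × 2850.0 = 53580 C.
n(e⁻) = 53580/96500 = 0.5552 mol; theoretically n(Co) = 0.5552/2 = 0.2776 mol, m_theo = 16.36 g.
At 81.1 % efficiency, m_actual = 0.811 × 16.36 = 13.3 g.

13.3 g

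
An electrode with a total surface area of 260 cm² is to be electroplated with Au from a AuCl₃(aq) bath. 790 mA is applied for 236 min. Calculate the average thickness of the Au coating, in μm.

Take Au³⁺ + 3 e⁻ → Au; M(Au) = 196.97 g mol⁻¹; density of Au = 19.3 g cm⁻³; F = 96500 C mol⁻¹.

Q = I·t = 0.7900 × 14160 = 11190 C; n(e⁻) = 0.1159 mol.
n(Au) = n(e⁻)/3 = 0.03864 mol, so m = 0.03864 × 196.97 = 7.611 g.
Volume = m/ρ = 7.611 / 19.3 = 0.3944 cm³.
Thickness = V/A = 0.3944 / 260 = 0.00152 cm = 15.2 μm.

15.2 μm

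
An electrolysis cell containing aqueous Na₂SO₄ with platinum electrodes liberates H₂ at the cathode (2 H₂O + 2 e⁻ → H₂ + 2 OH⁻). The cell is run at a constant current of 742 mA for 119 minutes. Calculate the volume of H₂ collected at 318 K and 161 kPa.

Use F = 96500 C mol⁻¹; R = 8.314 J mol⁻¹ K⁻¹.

0.451 L

Q = I·t = 0.7420 A × 7140.0 s = 5298 C.
n(e⁻) = Q/F = 5298 / 96500 = 0.05490 mol.
2 electrons are transferred per H₂ molecule, so n(H₂) = 0.05490 / 2 = 0.02745 mol.
V = nRT/P = (0.02745 × 8.314 × 318) / (161 × 10³ Pa) = 4.51 × 10⁻⁴ m³ = 0.451 L.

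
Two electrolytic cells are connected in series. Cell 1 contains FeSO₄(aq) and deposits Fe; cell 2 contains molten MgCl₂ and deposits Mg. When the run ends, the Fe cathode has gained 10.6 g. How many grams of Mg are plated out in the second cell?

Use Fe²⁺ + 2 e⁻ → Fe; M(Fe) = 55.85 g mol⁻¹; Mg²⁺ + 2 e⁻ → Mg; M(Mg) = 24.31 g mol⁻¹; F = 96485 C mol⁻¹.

n(Fe) = 10.6 / 55.85 = 0.1898 mol.
Since Fe²⁺ + 2 e⁻ → Fe, n(e⁻) passed = 2 × 0.1898 = 0.3796 mol.
Cells in series carry the same charge, so the same 0.3796 mol of electrons passes through cell 2.
Mg²⁺ + 2 e⁻ → Mg, so n(Mg) = 0.3796 / 2 = 0.1898 mol.
m(Mg) = 0.1898 × 24.31 = 4.61 g.

4.61 g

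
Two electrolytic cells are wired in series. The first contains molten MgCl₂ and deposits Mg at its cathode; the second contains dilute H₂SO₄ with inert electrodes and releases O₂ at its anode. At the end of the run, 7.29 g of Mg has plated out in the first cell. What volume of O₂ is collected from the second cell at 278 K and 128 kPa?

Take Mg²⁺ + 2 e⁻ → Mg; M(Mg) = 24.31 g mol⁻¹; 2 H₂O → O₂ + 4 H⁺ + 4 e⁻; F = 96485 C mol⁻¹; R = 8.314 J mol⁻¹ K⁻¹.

n(Mg) = 7.29 / 24.31 = 0.2999 mol, so n(e⁻) = 2 × 0.2999 = 0.5998 mol.
The cells are in series, so the same 0.5998 mol of electrons passes through the second cell.
2 H₂O → O₂ + 4 H⁺ + 4 e⁻ — 4 mol e⁻ per mol O₂, so n(O₂) = 0.5998/4 = 0.1499 mol.
V = nRT/P = (0.1499 × 8.314 × 278) / (128 × 10³) = 0.00271 m³ = 2.71 L.

2.71 L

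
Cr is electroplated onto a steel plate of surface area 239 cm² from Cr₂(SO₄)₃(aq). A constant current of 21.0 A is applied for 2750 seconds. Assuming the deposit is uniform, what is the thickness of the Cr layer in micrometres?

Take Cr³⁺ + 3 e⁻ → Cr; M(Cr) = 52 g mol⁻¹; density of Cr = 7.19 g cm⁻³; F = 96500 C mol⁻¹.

Q = I·t = 21.00 × 2750.0 = 57750 C; n(e⁻) = 0.5984 mol.
n(Cr) = n(e⁻)/3 = 0.1995 mol, so m = 0.1995 × 52 = 10.37 g.
Volume = m/ρ = 10.37 / 7.19 = 1.443 cm³.
Thickness = V/A = 1.443 / 239 = 0.00604 cm = 60.4 μm.

60.4 μm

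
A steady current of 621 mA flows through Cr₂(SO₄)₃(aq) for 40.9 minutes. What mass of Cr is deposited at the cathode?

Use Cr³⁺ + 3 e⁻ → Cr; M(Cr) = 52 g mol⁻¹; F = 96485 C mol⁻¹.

Q = I·t = 0.6210 A × 2454.0 s = 1524 C.
n(e⁻) = Q/F = 1524 / 96485 = 0.01579 mol.
Cr³⁺ + 3 e⁻ → Cr, so n(Cr) = n(e⁻)/3 = 0.005265 mol.
m = n·M = 0.005265 × 52 = 0.274 g.

0.274 g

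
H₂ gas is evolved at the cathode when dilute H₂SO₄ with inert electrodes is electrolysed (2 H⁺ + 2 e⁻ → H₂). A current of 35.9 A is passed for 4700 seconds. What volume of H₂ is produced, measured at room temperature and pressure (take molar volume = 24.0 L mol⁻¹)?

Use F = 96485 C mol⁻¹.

Q = I·t = 35.90 A × 4700.0 s = 168700 C.
n(e⁻) = Q/F = 168700 / 96485 = 1.749 mol.
2 electrons are transferred per H₂ molecule, so n(H₂) = 1.749 / 2 = 0.8744 mol.
V = n × V_m = 0.8744 × 24.0 = 21.0 L.

21.0 L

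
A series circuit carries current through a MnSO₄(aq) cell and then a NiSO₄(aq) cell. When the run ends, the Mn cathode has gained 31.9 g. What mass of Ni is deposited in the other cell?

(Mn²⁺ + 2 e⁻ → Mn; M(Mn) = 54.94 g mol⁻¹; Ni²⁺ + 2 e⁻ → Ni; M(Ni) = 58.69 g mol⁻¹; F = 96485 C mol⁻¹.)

n(Mn) = 31.9 / 54.94 = 0.5806 mol.
Since Mn²⁺ + 2 e⁻ → Mn, n(e⁻) passed = 2 × 0.5806 = 1.161 mol.
Cells in series carry the same charge, so the same 1.161 mol of electrons passes through cell 2.
Ni²⁺ + 2 e⁻ → Ni, so n(Ni) = 1.161 / 2 = 0.5806 mol.
m(Ni) = 0.5806 × 58.69 = 34.1 g.

34.1 g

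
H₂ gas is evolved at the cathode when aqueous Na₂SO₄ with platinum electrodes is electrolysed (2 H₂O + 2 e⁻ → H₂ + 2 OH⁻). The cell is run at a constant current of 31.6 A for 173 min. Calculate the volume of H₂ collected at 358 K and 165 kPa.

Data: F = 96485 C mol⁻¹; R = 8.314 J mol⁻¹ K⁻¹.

Q = I·t = 31.60 A × 10380 s = 328000 C.
n(e⁻) = Q/F = 328000 / 96485 = 3.400 mol.
2 electrons are transferred per H₂ molecule, so n(H₂) = 3.400 / 2 = 1.700 mol.
V = nRT/P = (1.700 × 8.314 × 358) / (165 × 10³ Pa) = 0.0307 m³ = 30.7 L.

30.7 L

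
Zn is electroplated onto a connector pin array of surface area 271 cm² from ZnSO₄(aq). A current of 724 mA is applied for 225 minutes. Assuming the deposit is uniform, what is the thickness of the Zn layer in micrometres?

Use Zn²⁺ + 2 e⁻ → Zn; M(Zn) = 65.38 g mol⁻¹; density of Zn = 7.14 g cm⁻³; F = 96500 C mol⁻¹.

17.1 μm

Q = I·t = 0.7240 × 13500 = 9774 C; n(e⁻) = 0.1013 mol.
n(Zn) = n(e⁻)/2 = 0.05064 mol, so m = 0.05064 × 65.38 = 3.311 g.
Volume = m/ρ = 3.311 / 7.14 = 0.4637 cm³.
Thickness = V/A = 0.4637 / 271 = 0.00171 cm = 17.1 μm.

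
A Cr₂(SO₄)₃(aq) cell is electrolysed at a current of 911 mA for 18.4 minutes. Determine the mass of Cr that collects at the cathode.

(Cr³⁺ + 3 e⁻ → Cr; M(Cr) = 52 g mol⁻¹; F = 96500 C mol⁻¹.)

Q = I·t = 0.9110 A × 1104.0 s = 1006 C.
n(e⁻) = Q/F = 1006 / 96500 = 0.01042 mol.
Cr³⁺ + 3 e⁻ → Cr, so n(Cr) = n(e⁻)/3 = 0.003474 mol.
m = n·M = 0.003474 × 52 = 0.181 g.

0.181 g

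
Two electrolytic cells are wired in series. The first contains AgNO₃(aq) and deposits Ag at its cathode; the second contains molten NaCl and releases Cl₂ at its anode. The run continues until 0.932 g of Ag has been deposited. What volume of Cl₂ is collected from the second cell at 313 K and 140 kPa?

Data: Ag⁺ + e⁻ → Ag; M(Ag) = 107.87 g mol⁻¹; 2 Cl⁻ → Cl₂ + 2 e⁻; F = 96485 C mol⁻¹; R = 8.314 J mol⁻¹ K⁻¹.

n(Ag) = 0.932 / 107.87 = 0.008640 mol, so n(e⁻) = 1 × 0.008640 = 0.008640 mol.
The cells are in series, so the same 0.008640 mol of electrons passes through the second cell.
2 Cl⁻ → Cl₂ + 2 e⁻ — 2 mol e⁻ per mol Cl₂, so n(Cl₂) = 0.008640/2 = 0.004320 mol.
V = nRT/P = (0.004320 × 8.314 × 313) / (140 × 10³) = 8.03 × 10⁻⁵ m³ = 0.0803 L.

0.0803 L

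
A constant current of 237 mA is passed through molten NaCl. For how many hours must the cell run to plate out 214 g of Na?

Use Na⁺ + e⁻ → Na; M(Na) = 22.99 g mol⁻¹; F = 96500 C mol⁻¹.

1050 h

n(Na) = m/M = 214 / 22.99 = 9.308 mol.
Each Na atom requires 1 electron, so n(e⁻) = 1 × 9.308 = 9.308 mol.
Q = n(e⁻)·F = 9.308 × 96500 = 898300 C.
t = Q/I = 898300 / 0.2370 A = 3790000 s = 1050 h.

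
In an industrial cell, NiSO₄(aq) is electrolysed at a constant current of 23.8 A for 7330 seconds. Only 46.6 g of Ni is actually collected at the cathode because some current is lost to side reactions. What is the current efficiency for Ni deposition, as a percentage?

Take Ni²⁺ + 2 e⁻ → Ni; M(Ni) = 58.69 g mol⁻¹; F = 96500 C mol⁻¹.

Q = I·t = 23.80 × 7330.0 = 174500 C; n(e⁻) = 174500/96500 = 1.808 mol.
Theoretical n(Ni) = n(e⁻)/2 = 0.9039 mol, i.e. m_theo = 0.9039 × 58.69 = 53.05 g.
Efficiency = m_actual / m_theo = 46.6 / 53.05 = 87.8 %.

87.8 %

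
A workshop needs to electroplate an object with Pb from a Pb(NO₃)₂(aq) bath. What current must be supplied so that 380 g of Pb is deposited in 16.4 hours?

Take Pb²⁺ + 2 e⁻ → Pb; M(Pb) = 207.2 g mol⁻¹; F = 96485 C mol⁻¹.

5.99 A

n(Pb) = 380 / 207.2 = 1.834 mol.
n(e⁻) = 2 × 1.834 = 3.668 mol.
Q = n(e⁻)·F = 3.668 × 96485 = 353900 C.
I = Q/t = 353900 / 59040 s = 5.99 A.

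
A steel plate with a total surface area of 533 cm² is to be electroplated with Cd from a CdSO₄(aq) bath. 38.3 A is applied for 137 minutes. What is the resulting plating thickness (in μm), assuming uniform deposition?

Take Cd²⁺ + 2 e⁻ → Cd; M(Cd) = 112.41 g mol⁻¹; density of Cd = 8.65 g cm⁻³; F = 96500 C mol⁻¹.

Q = I·t = 38.30 × 8220.0 = 314800 C; n(e⁻) = 3.262 mol.
n(Cd) = n(e⁻)/2 = 1.631 mol, so m = 1.631 × 112.41 = 183.4 g.
Volume = m/ρ = 183.4 / 8.65 = 21.20 cm³.
Thickness = V/A = 21.20 / 533 = 0.0398 cm = 398 μm.

398 μm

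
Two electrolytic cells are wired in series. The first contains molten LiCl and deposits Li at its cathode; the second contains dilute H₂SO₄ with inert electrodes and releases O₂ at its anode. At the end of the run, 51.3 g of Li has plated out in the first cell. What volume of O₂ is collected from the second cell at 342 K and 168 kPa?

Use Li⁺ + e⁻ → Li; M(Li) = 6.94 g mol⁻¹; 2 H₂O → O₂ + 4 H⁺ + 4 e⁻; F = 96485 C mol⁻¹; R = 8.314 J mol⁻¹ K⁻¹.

n(Li) = 51.3 / 6.94 = 7.392 mol, so n(e⁻) = 1 × 7.392 = 7.392 mol.
The cells are in series, so the same 7.392 mol of electrons passes through the second cell.
2 H₂O → O₂ + 4 H⁺ + 4 e⁻ — 4 mol e⁻ per mol O₂, so n(O₂) = 7.392/4 = 1.848 mol.
V = nRT/P = (1.848 × 8.314 × 342) / (168 × 10³) = 0.0313 m³ = 31.3 L.

31.3 L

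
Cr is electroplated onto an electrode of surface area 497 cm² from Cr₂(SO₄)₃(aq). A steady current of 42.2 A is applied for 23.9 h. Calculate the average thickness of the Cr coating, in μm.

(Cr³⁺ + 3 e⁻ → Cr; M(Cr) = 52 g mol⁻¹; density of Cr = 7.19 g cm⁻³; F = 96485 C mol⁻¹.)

Q = I·t = 42.20 × 86040 = 3631000 C; n(e⁻) = 37.63 mol.
n(Cr) = n(e⁻)/3 = 12.54 mol, so m = 12.54 × 52 = 652.3 g.
Volume = m/ρ = 652.3 / 7.19 = 90.72 cm³.
Thickness = V/A = 90.72 / 497 = 0.183 cm = 1830 μm.

1830 μm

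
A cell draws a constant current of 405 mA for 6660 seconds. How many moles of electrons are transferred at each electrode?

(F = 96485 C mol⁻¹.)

0.0280 mol

Q = I·t = 0.4050 A × 6660.0 s = 2697 C.
n(e⁻) = Q/F = 2697 / 96485 = 0.0280 mol.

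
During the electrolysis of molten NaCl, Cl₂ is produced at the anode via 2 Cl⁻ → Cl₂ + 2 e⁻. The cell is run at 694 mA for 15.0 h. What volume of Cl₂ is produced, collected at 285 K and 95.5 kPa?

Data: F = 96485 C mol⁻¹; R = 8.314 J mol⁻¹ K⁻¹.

Q = I·t = 0.6940 A × 54000 s = 37480 C.
n(e⁻) = Q/F = 37480 / 96485 = 0.3884 mol.
2 electrons are transferred per Cl₂ molecule, so n(Cl₂) = 0.3884 / 2 = 0.1942 mol.
V = nRT/P = (0.1942 × 8.314 × 285) / (95.5 × 10³ Pa) = 0.00482 m³ = 4.82 L.

4.82 L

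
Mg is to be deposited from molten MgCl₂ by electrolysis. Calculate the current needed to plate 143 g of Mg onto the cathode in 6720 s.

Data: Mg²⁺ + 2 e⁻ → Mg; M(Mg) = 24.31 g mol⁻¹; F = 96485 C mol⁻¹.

169 A

n(Mg) = 143 / 24.31 = 5.882 mol.
n(e⁻) = 2 × 5.882 = 11.76 mol.
Q = n(e⁻)·F = 11.76 × 96485 = 1135000 C.
I = Q/t = 1135000 / 6720.0 s = 169 A.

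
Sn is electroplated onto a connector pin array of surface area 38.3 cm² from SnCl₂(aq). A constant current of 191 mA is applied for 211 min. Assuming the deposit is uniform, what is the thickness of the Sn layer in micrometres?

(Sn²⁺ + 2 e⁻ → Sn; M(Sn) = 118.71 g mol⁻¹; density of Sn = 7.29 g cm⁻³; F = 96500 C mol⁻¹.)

53.3 μm

Q = I·t = 0.1910 × 12660 = 2418 C; n(e⁻) = 0.02506 mol.
n(Sn) = n(e⁻)/2 = 0.01253 mol, so m = 0.01253 × 118.71 = 1.487 g.
Volume = m/ρ = 1.487 / 7.29 = 0.2040 cm³.
Thickness = V/A = 0.2040 / 38.3 = 0.00533 cm = 53.3 μm.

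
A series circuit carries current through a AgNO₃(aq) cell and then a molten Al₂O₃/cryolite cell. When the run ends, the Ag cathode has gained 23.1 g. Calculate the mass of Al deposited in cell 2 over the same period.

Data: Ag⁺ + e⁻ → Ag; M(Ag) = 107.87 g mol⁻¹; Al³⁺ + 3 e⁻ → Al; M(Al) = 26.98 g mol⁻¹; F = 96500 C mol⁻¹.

n(Ag) = 23.1 / 107.87 = 0.2141 mol.
Since Ag⁺ + e⁻ → Ag, n(e⁻) passed = 1 × 0.2141 = 0.2141 mol.
Cells in series carry the same charge, so the same 0.2141 mol of electrons passes through cell 2.
Al³⁺ + 3 e⁻ → Al, so n(Al) = 0.2141 / 3 = 0.07138 mol.
m(Al) = 0.07138 × 26.98 = 1.93 g.

1.93 g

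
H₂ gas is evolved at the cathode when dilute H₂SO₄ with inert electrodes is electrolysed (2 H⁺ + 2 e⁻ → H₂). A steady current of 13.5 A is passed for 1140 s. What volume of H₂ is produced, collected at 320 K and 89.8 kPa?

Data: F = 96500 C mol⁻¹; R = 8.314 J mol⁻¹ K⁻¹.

2.36 L

Q = I·t = 13.50 A × 1140.0 s = 15390 C.
n(e⁻) = Q/F = 15390 / 96500 = 0.1595 mol.
2 electrons are transferred per H₂ molecule, so n(H₂) = 0.1595 / 2 = 0.07974 mol.
V = nRT/P = (0.07974 × 8.314 × 320) / (89.8 × 10³ Pa) = 0.00236 m³ = 2.36 L.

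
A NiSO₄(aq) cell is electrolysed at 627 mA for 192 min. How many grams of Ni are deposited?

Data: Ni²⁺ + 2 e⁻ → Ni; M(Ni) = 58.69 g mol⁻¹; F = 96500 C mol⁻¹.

Q = I·t = 0.6270 A × 11520 s = 7223 C.
n(e⁻) = Q/F = 7223 / 96500 = 0.07485 mol.
Ni²⁺ + 2 e⁻ → Ni, so n(Ni) = n(e⁻)/2 = 0.03743 mol.
m = n·M = 0.03743 × 58.69 = 2.20 g.

2.20 g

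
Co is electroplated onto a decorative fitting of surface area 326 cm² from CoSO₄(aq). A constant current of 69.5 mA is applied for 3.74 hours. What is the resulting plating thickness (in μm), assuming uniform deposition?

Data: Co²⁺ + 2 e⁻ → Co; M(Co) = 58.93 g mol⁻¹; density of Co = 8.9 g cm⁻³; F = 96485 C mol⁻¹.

0.985 μm

Q = I·t = 0.06950 × 13464 = 935.7 C; n(e⁻) = 0.009698 mol.
n(Co) = n(e⁻)/2 = 0.004849 mol, so m = 0.004849 × 58.93 = 0.2858 g.
Volume = m/ρ = 0.2858 / 8.9 = 0.03211 cm³.
Thickness = V/A = 0.03211 / 326 = 9.85 × 10⁻⁵ cm = 0.985 μm.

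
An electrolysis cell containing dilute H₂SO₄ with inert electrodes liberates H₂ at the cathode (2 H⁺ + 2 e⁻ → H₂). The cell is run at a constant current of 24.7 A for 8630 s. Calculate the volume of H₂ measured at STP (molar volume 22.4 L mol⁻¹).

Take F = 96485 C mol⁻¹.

Q = I·t = 24.70 A × 8630.0 s = 213200 C.
n(e⁻) = Q/F = 213200 / 96485 = 2.209 mol.
2 electrons are transferred per H₂ molecule, so n(H₂) = 2.209 / 2 = 1.105 mol.
V = n × V_m = 1.105 × 22.4 = 24.7 L.

24.7 L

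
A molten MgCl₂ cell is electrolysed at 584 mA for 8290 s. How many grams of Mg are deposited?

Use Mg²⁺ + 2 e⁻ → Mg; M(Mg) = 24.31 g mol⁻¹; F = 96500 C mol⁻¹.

Q = I·t = 0.5840 A × 8290.0 s = 4841 C.
n(e⁻) = Q/F = 4841 / 96500 = 0.05017 mol.
Mg²⁺ + 2 e⁻ → Mg, so n(Mg) = n(e⁻)/2 = 0.02508 mol.
m = n·M = 0.02508 × 24.31 = 0.610 g.

0.610 g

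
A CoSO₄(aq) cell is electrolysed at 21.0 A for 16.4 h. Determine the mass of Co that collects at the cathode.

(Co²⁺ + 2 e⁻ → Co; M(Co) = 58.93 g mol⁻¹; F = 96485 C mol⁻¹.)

Q = I·t = 21.00 A × 59040 s = 1240000 C.
n(e⁻) = Q/F = 1240000 / 96485 = 12.85 mol.
Co²⁺ + 2 e⁻ → Co, so n(Co) = n(e⁻)/2 = 6.425 mol.
m = n·M = 6.425 × 58.93 = 379 g.

379 g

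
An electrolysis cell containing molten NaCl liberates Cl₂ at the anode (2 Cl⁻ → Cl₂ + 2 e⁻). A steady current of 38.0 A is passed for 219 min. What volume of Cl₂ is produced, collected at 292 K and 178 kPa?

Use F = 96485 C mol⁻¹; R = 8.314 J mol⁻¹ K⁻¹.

Q = I·t = 38.00 A × 13140 s = 499300 C.
n(e⁻) = Q/F = 499300 / 96485 = 5.175 mol.
2 electrons are transferred per Cl₂ molecule, so n(Cl₂) = 5.175 / 2 = 2.588 mol.
V = nRT/P = (2.588 × 8.314 × 292) / (178 × 10³ Pa) = 0.0353 m³ = 35.3 L.

35.3 L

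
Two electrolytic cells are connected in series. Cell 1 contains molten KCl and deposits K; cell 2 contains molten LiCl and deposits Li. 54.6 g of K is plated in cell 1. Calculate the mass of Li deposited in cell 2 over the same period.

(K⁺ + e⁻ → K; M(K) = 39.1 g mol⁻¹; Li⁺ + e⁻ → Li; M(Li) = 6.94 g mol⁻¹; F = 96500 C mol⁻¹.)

n(K) = 54.6 / 39.1 = 1.396 mol.
Since K⁺ + e⁻ → K, n(e⁻) passed = 1 × 1.396 = 1.396 mol.
Cells in series carry the same charge, so the same 1.396 mol of electrons passes through cell 2.
Li⁺ + e⁻ → Li, so n(Li) = 1.396 / 1 = 1.396 mol.
m(Li) = 1.396 × 6.94 = 9.69 g.

9.69 g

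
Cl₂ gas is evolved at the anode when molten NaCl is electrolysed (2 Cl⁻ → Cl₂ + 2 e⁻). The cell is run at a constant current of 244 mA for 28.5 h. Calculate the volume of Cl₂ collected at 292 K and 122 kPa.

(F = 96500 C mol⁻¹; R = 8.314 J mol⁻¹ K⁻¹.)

2.58 L

Q = I·t = 0.2440 A × 102600 s = 25030 C.
n(e⁻) = Q/F = 25030 / 96500 = 0.2594 mol.
2 electrons are transferred per Cl₂ molecule, so n(Cl₂) = 0.2594 / 2 = 0.1297 mol.
V = nRT/P = (0.1297 × 8.314 × 292) / (122 × 10³ Pa) = 0.00258 m³ = 2.58 L.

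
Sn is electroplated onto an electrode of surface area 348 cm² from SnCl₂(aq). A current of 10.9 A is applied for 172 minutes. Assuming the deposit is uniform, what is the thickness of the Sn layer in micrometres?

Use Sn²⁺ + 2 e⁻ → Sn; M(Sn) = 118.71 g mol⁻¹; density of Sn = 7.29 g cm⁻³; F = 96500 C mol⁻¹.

273 μm

Q = I·t = 10.90 × 10320 = 112500 C; n(e⁻) = 1.166 mol.
n(Sn) = n(e⁻)/2 = 0.5828 mol, so m = 0.5828 × 118.71 = 69.19 g.
Volume = m/ρ = 69.19 / 7.29 = 9.491 cm³.
Thickness = V/A = 9.491 / 348 = 0.0273 cm = 273 μm.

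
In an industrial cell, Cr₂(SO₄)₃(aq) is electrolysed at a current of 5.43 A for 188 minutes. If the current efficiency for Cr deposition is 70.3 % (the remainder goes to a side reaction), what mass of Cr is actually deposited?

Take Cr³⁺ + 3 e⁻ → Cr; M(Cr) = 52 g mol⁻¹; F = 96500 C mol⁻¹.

7.73 g

Q = I·t = 5.430 × 11280 = 61250 C.
n(e⁻) = 61250/96500 = 0.6347 mol; theoretically n(Cr) = 0.6347/3 = 0.2116 mol, m_theo = 11.00 g.
At 70.3 % efficiency, m_actual = 0.703 × 11.00 = 7.73 g.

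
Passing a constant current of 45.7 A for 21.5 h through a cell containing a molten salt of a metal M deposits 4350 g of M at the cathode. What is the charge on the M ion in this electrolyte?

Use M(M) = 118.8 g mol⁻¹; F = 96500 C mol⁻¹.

Q = I·t = 45.70 A × 77400 s = 3537000 C, so n(e⁻) = 3537000/96500 = 36.65 mol.
n(M) deposited = 4350 / 118.8 = 36.62 mol.
Electrons per atom = n(e⁻)/n(M) = 36.65 / 36.62 = 1.00 ≈ 1, so the ion is M⁺.

+1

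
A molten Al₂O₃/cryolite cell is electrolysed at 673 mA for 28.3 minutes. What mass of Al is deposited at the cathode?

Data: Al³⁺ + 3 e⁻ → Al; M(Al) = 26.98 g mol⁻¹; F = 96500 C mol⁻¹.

0.106 g

Q = I·t = 0.6730 A × 1698.0 s = 1143 C.
n(e⁻) = Q/F = 1143 / 96500 = 0.01184 mol.
Al³⁺ + 3 e⁻ → Al, so n(Al) = n(e⁻)/3 = 0.003947 mol.
m = n·M = 0.003947 × 26.98 = 0.106 g.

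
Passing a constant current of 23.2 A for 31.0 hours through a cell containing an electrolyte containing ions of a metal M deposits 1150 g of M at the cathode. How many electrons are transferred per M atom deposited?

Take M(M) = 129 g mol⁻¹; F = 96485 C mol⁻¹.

3

Q = I·t = 23.20 A × 111600 s = 2589000 C, so n(e⁻) = 2589000/96485 = 26.83 mol.
n(M) deposited = 1150 / 129 = 8.915 mol.
Electrons per atom = n(e⁻)/n(M) = 26.83 / 8.915 = 3.01 ≈ 3, so the ion is M³⁺.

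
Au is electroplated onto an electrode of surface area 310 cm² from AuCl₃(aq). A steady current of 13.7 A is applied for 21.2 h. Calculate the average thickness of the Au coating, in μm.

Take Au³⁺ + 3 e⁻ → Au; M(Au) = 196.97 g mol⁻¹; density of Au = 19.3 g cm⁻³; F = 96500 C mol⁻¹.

Q = I·t = 13.70 × 76320 = 1046000 C; n(e⁻) = 10.84 mol.
n(Au) = n(e⁻)/3 = 3.612 mol, so m = 3.612 × 196.97 = 711.4 g.
Volume = m/ρ = 711.4 / 19.3 = 36.86 cm³.
Thickness = V/A = 36.86 / 310 = 0.119 cm = 1190 μm.

1190 μm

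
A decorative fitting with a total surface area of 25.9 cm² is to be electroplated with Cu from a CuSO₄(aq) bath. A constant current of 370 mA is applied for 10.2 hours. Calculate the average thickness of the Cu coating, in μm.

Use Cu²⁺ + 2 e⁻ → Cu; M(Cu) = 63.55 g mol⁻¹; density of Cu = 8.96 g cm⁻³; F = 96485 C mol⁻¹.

193 μm

Q = I·t = 0.3700 × 36720 = 13590 C; n(e⁻) = 0.1408 mol.
n(Cu) = n(e⁻)/2 = 0.07041 mol, so m = 0.07041 × 63.55 = 4.474 g.
Volume = m/ρ = 4.474 / 8.96 = 0.4994 cm³.
Thickness = V/A = 0.4994 / 25.9 = 0.0193 cm = 193 μm.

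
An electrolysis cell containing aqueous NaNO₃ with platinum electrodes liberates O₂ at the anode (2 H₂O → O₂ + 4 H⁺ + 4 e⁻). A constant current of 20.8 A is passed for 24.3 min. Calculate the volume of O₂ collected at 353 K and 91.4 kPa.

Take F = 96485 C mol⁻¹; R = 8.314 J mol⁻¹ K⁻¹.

Q = I·t = 20.80 A × 1458.0 s = 30330 C.
n(e⁻) = Q/F = 30330 / 96485 = 0.3143 mol.
4 electrons are transferred per O₂ molecule, so n(O₂) = 0.3143 / 4 = 0.07858 mol.
V = nRT/P = (0.07858 × 8.314 × 353) / (91.4 × 10³ Pa) = 0.00252 m³ = 2.52 L.

2.52 L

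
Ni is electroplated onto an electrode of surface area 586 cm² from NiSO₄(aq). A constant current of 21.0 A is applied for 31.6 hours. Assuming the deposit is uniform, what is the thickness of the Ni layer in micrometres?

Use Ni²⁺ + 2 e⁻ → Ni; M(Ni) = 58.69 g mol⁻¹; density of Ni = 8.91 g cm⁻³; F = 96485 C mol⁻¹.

Q = I·t = 21.00 × 113760 = 2389000 C; n(e⁻) = 24.76 mol.
n(Ni) = n(e⁻)/2 = 12.38 mol, so m = 12.38 × 58.69 = 726.6 g.
Volume = m/ρ = 726.6 / 8.91 = 81.55 cm³.
Thickness = V/A = 81.55 / 586 = 0.139 cm = 1390 μm.

1390 μm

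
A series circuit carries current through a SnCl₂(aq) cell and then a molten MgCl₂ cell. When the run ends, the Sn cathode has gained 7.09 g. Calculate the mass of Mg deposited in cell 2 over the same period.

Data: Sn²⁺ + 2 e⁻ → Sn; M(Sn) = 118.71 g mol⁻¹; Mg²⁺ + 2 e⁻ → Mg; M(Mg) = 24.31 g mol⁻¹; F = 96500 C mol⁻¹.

n(Sn) = 7.09 / 118.71 = 0.05973 mol.
Since Sn²⁺ + 2 e⁻ → Sn, n(e⁻) passed = 2 × 0.05973 = 0.1195 mol.
Cells in series carry the same charge, so the same 0.1195 mol of electrons passes through cell 2.
Mg²⁺ + 2 e⁻ → Mg, so n(Mg) = 0.1195 / 2 = 0.05973 mol.
m(Mg) = 0.05973 × 24.31 = 1.45 g.

1.45 g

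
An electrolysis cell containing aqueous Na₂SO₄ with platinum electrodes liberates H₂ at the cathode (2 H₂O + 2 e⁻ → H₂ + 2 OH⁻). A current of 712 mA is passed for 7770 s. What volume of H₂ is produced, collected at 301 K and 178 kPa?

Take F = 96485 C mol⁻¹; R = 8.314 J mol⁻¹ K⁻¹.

Q = I·t = 0.7120 A × 7770.0 s = 5532 C.
n(e⁻) = Q/F = 5532 / 96485 = 0.05734 mol.
2 electrons are transferred per H₂ molecule, so n(H₂) = 0.05734 / 2 = 0.02867 mol.
V = nRT/P = (0.02867 × 8.314 × 301) / (178 × 10³ Pa) = 4.03 × 10⁻⁴ m³ = 0.403 L.

0.403 L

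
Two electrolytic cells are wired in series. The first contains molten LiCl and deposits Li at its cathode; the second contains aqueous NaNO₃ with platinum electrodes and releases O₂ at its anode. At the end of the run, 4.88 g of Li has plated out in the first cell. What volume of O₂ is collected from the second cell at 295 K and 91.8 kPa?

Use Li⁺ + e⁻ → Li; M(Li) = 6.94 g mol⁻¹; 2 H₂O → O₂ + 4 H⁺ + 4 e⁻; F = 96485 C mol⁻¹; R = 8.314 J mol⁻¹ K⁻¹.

n(Li) = 4.88 / 6.94 = 0.7032 mol, so n(e⁻) = 1 × 0.7032 = 0.7032 mol.
The cells are in series, so the same 0.7032 mol of electrons passes through the second cell.
2 H₂O → O₂ + 4 H⁺ + 4 e⁻ — 4 mol e⁻ per mol O₂, so n(O₂) = 0.7032/4 = 0.1758 mol.
V = nRT/P = (0.1758 × 8.314 × 295) / (91.8 × 10³) = 0.00470 m³ = 4.70 L.

4.70 L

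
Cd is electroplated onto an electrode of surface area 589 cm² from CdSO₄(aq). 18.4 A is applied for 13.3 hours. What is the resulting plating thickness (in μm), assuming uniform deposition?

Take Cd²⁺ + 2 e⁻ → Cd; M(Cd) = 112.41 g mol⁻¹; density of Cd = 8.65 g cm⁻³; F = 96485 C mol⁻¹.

1010 μm

Q = I·t = 18.40 × 47880 = 881000 C; n(e⁻) = 9.131 mol.
n(Cd) = n(e⁻)/2 = 4.565 mol, so m = 4.565 × 112.41 = 513.2 g.
Volume = m/ρ = 513.2 / 8.65 = 59.33 cm³.
Thickness = V/A = 59.33 / 589 = 0.101 cm = 1010 μm.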